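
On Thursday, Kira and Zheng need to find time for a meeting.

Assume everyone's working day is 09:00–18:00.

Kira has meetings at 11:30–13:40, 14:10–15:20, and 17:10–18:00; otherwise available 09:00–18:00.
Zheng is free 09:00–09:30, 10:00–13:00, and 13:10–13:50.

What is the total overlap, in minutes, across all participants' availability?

Kira free within 09:00–18:00: 09:00–11:30, 13:40–14:10, 15:20–17:10.
Kira ∩ Zheng: 09:00–09:30, 10:00–11:30, 13:40–13:50.
Total common minutes: 30 + 90 + 10 = 130.

130 minutes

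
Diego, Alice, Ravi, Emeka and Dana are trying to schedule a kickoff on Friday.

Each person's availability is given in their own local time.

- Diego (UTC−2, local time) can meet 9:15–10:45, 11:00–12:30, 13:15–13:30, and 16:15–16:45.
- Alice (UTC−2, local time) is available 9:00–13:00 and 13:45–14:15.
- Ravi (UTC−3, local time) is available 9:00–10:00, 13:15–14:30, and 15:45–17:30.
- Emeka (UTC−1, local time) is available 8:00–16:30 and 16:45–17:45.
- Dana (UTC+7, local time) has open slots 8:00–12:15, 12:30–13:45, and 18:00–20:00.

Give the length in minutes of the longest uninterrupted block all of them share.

45 minutes

Diego → UTC: 11:15–12:45, 13:00–14:30, 15:15–15:30, 18:15–18:45.
Alice → UTC: 11:00–15:00, 15:45–16:15.
Ravi → UTC: 12:00–13:00, 16:15–17:30, 18:45–20:30.
Emeka → UTC: 09:00–17:30, 17:45–18:45.
Dana → UTC: 01:00–05:15, 05:30–06:45, 11:00–13:00.
Diego ∩ Alice: 11:15–12:45, 13:00–14:30.
Diego ∩ Alice ∩ Ravi: 12:00–12:45.
Diego ∩ Alice ∩ Ravi ∩ Emeka: 12:00–12:45.
Diego ∩ Alice ∩ Ravi ∩ Emeka ∩ Dana: 12:00–12:45.
Single common window of 45 minutes.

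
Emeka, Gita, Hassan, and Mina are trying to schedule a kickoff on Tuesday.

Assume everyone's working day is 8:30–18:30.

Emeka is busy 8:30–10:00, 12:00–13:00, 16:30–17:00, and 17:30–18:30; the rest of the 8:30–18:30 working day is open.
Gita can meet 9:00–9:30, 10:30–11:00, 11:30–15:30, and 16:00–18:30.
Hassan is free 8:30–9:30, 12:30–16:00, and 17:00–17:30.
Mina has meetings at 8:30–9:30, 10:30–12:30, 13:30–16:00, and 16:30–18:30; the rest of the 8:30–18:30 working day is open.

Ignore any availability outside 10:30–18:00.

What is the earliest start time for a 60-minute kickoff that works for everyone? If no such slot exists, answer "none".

none

Emeka free within 08:30–18:30: 10:00–12:00, 13:00–16:30, 17:00–17:30.
Mina free within 08:30–18:30: 09:30–10:30, 12:30–13:30, 16:00–16:30.
Emeka ∩ Gita: 10:30–11:00, 11:30–12:00, 13:00–15:30, 16:00–16:30, 17:00–17:30.
Emeka ∩ Gita ∩ Hassan: 13:00–15:30, 17:00–17:30.
Emeka ∩ Gita ∩ Hassan ∩ Mina: 13:00–13:30.
Restricted to 10:30–18:00: 13:00–13:30.
Windows ≥ 60 min: (none).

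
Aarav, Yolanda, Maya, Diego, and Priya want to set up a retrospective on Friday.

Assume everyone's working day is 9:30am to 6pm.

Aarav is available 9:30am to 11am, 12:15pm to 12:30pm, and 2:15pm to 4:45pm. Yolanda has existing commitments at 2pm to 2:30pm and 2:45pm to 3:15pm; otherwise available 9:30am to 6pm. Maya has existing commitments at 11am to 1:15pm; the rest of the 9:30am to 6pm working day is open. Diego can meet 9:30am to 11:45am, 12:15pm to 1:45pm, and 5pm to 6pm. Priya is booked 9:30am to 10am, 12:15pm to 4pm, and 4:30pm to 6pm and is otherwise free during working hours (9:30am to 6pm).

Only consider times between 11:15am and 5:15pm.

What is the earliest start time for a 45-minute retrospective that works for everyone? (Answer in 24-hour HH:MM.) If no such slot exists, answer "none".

none

Yolanda free within 09:30–18:00: 09:30–14:00, 14:30–14:45, 15:15–18:00.
Maya free within 09:30–18:00: 09:30–11:00, 13:15–18:00.
Priya free within 09:30–18:00: 10:00–12:15, 16:00–16:30.
Aarav ∩ Yolanda: 09:30–11:00, 12:15–12:30, 14:30–14:45, 15:15–16:45.
Aarav ∩ Yolanda ∩ Maya: 09:30–11:00, 14:30–14:45, 15:15–16:45.
Aarav ∩ Yolanda ∩ Maya ∩ Diego: 09:30–11:00.
Aarav ∩ Yolanda ∩ Maya ∩ Diego ∩ Priya: 10:00–11:00.
Restricted to 11:15–17:15: (none).
Windows ≥ 45 min: (none).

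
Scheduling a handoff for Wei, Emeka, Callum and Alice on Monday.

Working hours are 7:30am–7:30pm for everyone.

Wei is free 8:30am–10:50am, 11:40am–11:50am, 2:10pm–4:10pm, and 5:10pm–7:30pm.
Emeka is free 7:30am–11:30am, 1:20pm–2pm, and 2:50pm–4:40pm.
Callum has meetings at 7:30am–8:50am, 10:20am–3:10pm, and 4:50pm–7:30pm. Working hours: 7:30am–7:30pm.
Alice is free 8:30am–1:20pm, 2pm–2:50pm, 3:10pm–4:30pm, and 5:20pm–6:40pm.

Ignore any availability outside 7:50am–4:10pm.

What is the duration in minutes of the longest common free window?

Callum free within 07:30–19:30: 08:50–10:20, 15:10–16:50.
Wei ∩ Emeka: 08:30–10:50, 14:50–16:10.
Wei ∩ Emeka ∩ Callum: 08:50–10:20, 15:10–16:10.
Wei ∩ Emeka ∩ Callum ∩ Alice: 08:50–10:20, 15:10–16:10.
Restricted to 07:50–16:10: 08:50–10:20, 15:10–16:10.
Common window lengths: 90, 60 min; longest is 90.

90 minutes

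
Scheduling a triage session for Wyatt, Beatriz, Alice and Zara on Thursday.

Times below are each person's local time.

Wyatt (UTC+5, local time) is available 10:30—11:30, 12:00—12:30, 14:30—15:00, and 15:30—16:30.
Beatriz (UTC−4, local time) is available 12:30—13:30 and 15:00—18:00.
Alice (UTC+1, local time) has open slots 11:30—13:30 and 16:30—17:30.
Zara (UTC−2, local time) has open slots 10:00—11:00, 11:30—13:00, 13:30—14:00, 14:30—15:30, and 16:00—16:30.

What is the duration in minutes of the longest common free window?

0 minutes

Wyatt → UTC: 05:30–06:30, 07:00–07:30, 09:30–10:00, 10:30–11:30.
Beatriz → UTC: 16:30–17:30, 19:00–22:00.
Alice → UTC: 10:30–12:30, 15:30–16:30.
Zara → UTC: 12:00–13:00, 13:30–15:00, 15:30–16:00, 16:30–17:30, 18:00–18:30.
Wyatt ∩ Beatriz: (none).
Wyatt ∩ Beatriz ∩ Alice: (none).
Wyatt ∩ Beatriz ∩ Alice ∩ Zara: (none).
No common window.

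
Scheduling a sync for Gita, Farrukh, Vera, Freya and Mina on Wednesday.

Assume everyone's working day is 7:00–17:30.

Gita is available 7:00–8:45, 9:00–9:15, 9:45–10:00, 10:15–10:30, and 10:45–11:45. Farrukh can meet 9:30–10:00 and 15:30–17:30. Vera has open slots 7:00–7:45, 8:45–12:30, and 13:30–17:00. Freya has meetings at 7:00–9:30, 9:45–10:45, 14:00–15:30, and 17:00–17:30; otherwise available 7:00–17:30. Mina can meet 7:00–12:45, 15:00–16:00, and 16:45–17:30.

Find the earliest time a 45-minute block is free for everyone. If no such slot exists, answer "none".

Freya free within 07:00–17:30: 09:30–09:45, 10:45–14:00, 15:30–17:00.
Gita ∩ Farrukh: 09:45–10:00.
Gita ∩ Farrukh ∩ Vera: 09:45–10:00.
Gita ∩ Farrukh ∩ Vera ∩ Freya: (none).
Gita ∩ Farrukh ∩ Vera ∩ Freya ∩ Mina: (none).
Windows ≥ 45 min: (none).

none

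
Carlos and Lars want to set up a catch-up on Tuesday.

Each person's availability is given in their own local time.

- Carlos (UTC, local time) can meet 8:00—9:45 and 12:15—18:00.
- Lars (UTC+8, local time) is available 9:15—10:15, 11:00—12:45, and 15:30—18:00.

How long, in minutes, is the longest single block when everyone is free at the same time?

Carlos → UTC: 08:00–09:45, 12:15–18:00.
Lars → UTC: 01:15–02:15, 03:00–04:45, 07:30–10:00.
Carlos ∩ Lars: 08:00–09:45.
Single common window of 105 minutes.

105 minutes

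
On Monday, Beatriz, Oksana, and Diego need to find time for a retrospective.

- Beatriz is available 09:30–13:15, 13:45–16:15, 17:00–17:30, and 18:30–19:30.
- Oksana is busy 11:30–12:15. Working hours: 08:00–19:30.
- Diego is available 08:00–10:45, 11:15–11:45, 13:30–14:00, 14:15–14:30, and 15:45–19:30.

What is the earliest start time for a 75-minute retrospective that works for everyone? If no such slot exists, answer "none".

09:30

Oksana free within 08:00–19:30: 08:00–11:30, 12:15–19:30.
Beatriz ∩ Oksana: 09:30–11:30, 12:15–13:15, 13:45–16:15, 17:00–17:30, 18:30–19:30.
Beatriz ∩ Oksana ∩ Diego: 09:30–10:45, 11:15–11:30, 13:45–14:00, 14:15–14:30, 15:45–16:15, 17:00–17:30, 18:30–19:30.
Windows ≥ 75 min: 09:30–10:45.
Earliest such window starts at 09:30.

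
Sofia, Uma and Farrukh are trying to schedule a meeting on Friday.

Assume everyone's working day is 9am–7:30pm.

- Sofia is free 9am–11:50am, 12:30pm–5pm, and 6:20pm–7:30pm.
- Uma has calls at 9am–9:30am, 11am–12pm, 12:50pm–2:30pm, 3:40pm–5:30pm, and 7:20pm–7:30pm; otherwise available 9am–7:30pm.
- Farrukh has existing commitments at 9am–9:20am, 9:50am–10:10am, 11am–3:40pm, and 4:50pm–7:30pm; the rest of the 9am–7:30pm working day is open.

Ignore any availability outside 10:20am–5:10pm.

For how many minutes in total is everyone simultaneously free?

40 minutes

Uma free within 09:00–19:30: 09:30–11:00, 12:00–12:50, 14:30–15:40, 17:30–19:20.
Farrukh free within 09:00–19:30: 09:20–09:50, 10:10–11:00, 15:40–16:50.
Sofia ∩ Uma: 09:30–11:00, 12:30–12:50, 14:30–15:40, 18:20–19:20.
Sofia ∩ Uma ∩ Farrukh: 09:30–09:50, 10:10–11:00.
Restricted to 10:20–17:10: 10:20–11:00.
Total common minutes: 40.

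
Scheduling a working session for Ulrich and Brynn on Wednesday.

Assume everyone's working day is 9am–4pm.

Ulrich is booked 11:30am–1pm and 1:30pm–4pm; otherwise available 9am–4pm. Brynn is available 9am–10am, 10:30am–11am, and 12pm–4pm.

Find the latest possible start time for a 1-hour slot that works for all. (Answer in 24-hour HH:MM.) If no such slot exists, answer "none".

Ulrich free within 09:00–16:00: 09:00–11:30, 13:00–13:30.
Ulrich ∩ Brynn: 09:00–10:00, 10:30–11:00, 13:00–13:30.
Windows ≥ 60 min: 09:00–10:00.
Latest start in the last window 09:00–10:00 is 10:00 − 60 min = 09:00.

09:00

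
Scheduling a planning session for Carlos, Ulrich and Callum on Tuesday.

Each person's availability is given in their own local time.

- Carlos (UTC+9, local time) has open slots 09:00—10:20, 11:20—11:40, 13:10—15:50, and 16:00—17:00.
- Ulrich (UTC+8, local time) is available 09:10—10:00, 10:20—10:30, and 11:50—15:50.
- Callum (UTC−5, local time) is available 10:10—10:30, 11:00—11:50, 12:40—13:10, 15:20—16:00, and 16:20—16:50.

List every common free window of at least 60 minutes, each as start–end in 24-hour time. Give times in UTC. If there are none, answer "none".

none

Carlos → UTC: 00:00–01:20, 02:20–02:40, 04:10–06:50, 07:00–08:00.
Ulrich → UTC: 01:10–02:00, 02:20–02:30, 03:50–07:50.
Callum → UTC: 15:10–15:30, 16:00–16:50, 17:40–18:10, 20:20–21:00, 21:20–21:50.
Carlos ∩ Ulrich: 01:10–01:20, 02:20–02:30, 04:10–06:50, 07:00–07:50.
Carlos ∩ Ulrich ∩ Callum: (none).
Windows ≥ 60 min: (none).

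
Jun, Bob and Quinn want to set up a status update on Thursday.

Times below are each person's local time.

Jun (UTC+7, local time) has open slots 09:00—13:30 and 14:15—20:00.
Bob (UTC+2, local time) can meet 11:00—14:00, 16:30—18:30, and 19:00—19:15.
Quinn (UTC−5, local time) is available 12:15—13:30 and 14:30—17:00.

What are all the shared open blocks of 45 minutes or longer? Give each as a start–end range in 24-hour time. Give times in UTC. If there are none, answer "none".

none

Jun → UTC: 02:00–06:30, 07:15–13:00.
Bob → UTC: 09:00–12:00, 14:30–16:30, 17:00–17:15.
Quinn → UTC: 17:15–18:30, 19:30–22:00.
Jun ∩ Bob: 09:00–12:00.
Jun ∩ Bob ∩ Quinn: (none).
Windows ≥ 45 min: (none).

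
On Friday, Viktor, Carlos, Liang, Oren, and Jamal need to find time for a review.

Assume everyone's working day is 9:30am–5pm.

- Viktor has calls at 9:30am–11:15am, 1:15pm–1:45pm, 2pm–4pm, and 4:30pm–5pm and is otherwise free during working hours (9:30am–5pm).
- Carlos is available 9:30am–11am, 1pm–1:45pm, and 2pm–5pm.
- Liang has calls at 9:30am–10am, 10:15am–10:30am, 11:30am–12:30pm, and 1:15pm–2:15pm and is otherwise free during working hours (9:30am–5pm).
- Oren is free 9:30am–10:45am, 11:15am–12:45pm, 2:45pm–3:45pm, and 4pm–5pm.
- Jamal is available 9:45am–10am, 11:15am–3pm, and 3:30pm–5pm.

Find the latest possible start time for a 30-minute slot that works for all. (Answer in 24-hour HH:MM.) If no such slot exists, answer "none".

16:00

Viktor free within 09:30–17:00: 11:15–13:15, 13:45–14:00, 16:00–16:30.
Liang free within 09:30–17:00: 10:00–10:15, 10:30–11:30, 12:30–13:15, 14:15–17:00.
Viktor ∩ Carlos: 13:00–13:15, 16:00–16:30.
Viktor ∩ Carlos ∩ Liang: 13:00–13:15, 16:00–16:30.
Viktor ∩ Carlos ∩ Liang ∩ Oren: 16:00–16:30.
Viktor ∩ Carlos ∩ Liang ∩ Oren ∩ Jamal: 16:00–16:30.
Windows ≥ 30 min: 16:00–16:30.
Latest start in the last window 16:00–16:30 is 16:30 − 30 min = 16:00.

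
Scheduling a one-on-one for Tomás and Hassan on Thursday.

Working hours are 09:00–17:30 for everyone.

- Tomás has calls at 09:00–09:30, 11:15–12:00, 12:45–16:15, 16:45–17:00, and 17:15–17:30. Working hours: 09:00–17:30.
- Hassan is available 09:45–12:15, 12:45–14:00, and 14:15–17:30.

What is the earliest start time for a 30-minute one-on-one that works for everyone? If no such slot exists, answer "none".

Tomás free within 09:00–17:30: 09:30–11:15, 12:00–12:45, 16:15–16:45, 17:00–17:15.
Tomás ∩ Hassan: 09:45–11:15, 12:00–12:15, 16:15–16:45, 17:00–17:15.
Windows ≥ 30 min: 09:45–11:15, 16:15–16:45.
Earliest such window starts at 09:45.

09:45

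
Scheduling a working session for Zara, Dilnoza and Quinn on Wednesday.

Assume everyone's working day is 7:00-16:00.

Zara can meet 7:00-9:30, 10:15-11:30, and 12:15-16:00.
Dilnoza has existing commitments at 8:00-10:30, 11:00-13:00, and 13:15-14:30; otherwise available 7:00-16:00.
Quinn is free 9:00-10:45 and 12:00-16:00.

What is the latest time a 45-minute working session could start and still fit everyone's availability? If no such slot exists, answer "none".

15:15

Dilnoza free within 07:00–16:00: 07:00–08:00, 10:30–11:00, 13:00–13:15, 14:30–16:00.
Zara ∩ Dilnoza: 07:00–08:00, 10:30–11:00, 13:00–13:15, 14:30–16:00.
Zara ∩ Dilnoza ∩ Quinn: 10:30–10:45, 13:00–13:15, 14:30–16:00.
Windows ≥ 45 min: 14:30–16:00.
Latest start in the last window 14:30–16:00 is 16:00 − 45 min = 15:15.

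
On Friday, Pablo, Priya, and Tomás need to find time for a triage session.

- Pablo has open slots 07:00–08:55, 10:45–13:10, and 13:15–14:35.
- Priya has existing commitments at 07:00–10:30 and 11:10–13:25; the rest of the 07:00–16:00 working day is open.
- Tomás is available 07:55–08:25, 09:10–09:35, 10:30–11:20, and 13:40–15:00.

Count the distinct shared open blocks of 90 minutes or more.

Priya free within 07:00–16:00: 10:30–11:10, 13:25–16:00.
Pablo ∩ Priya: 10:45–11:10, 13:25–14:35.
Pablo ∩ Priya ∩ Tomás: 10:45–11:10, 13:40–14:35.
Windows ≥ 90 min: (none).
That's 0 windows.

0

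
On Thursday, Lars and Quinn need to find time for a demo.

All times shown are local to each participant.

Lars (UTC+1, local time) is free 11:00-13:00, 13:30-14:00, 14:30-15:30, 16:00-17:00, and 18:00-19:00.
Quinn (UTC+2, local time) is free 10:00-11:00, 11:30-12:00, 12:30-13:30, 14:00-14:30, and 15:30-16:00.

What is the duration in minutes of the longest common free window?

Lars → UTC: 10:00–12:00, 12:30–13:00, 13:30–14:30, 15:00–16:00, 17:00–18:00.
Quinn → UTC: 08:00–09:00, 09:30–10:00, 10:30–11:30, 12:00–12:30, 13:30–14:00.
Lars ∩ Quinn: 10:30–11:30, 13:30–14:00.
Common window lengths: 60, 30 min; longest is 60.

60 minutes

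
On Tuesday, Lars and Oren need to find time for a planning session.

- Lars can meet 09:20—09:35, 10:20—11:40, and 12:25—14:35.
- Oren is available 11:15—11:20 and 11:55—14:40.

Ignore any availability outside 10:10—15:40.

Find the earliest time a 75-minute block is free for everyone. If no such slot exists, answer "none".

Lars ∩ Oren: 11:15–11:20, 12:25–14:35.
Restricted to 10:10–15:40: 11:15–11:20, 12:25–14:35.
Windows ≥ 75 min: 12:25–14:35.
Earliest such window starts at 12:25.

12:25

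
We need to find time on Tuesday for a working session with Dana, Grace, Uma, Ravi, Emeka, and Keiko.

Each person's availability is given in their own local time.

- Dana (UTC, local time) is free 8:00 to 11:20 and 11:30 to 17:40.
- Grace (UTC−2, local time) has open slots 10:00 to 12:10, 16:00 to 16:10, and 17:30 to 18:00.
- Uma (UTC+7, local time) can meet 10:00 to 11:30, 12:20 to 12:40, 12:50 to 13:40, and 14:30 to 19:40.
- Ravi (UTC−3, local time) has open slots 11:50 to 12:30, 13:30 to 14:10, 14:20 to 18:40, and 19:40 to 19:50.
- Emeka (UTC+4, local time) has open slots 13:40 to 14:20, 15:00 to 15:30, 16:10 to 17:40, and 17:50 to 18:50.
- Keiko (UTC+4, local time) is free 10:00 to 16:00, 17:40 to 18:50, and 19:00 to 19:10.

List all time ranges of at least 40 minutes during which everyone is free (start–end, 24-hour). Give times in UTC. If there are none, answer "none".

none

Dana → UTC: 08:00–11:20, 11:30–17:40.
Grace → UTC: 12:00–14:10, 18:00–18:10, 19:30–20:00.
Uma → UTC: 03:00–04:30, 05:20–05:40, 05:50–06:40, 07:30–12:40.
Ravi → UTC: 14:50–15:30, 16:30–17:10, 17:20–21:40, 22:40–22:50.
Emeka → UTC: 09:40–10:20, 11:00–11:30, 12:10–13:40, 13:50–14:50.
Keiko → UTC: 06:00–12:00, 13:40–14:50, 15:00–15:10.
Dana ∩ Grace: 12:00–14:10.
Dana ∩ Grace ∩ Uma: 12:00–12:40.
Dana ∩ Grace ∩ Uma ∩ Ravi: (none).
Dana ∩ Grace ∩ Uma ∩ Ravi ∩ Emeka: (none).
Dana ∩ Grace ∩ Uma ∩ Ravi ∩ Emeka ∩ Keiko: (none).
Windows ≥ 40 min: (none).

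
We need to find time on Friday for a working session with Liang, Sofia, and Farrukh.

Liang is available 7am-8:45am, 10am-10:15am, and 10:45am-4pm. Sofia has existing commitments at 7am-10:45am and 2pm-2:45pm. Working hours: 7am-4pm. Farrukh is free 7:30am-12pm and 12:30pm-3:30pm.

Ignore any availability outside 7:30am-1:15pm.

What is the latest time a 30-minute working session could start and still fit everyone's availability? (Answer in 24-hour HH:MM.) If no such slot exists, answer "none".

Sofia free within 07:00–16:00: 10:45–14:00, 14:45–16:00.
Liang ∩ Sofia: 10:45–14:00, 14:45–16:00.
Liang ∩ Sofia ∩ Farrukh: 10:45–12:00, 12:30–14:00, 14:45–15:30.
Restricted to 07:30–13:15: 10:45–12:00, 12:30–13:15.
Windows ≥ 30 min: 10:45–12:00, 12:30–13:15.
Latest start in the last window 12:30–13:15 is 13:15 − 30 min = 12:45.

12:45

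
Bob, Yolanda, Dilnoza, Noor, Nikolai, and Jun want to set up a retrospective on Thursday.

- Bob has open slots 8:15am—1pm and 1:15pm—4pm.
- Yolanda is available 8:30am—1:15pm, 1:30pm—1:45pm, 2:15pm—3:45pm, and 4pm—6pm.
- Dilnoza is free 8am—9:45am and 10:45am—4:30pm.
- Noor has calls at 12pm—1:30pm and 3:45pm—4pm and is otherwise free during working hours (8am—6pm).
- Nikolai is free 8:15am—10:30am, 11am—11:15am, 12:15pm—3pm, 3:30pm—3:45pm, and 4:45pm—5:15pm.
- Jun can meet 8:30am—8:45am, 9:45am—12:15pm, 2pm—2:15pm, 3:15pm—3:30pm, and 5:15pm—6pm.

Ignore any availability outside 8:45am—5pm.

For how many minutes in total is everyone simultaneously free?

15 minutes

Noor free within 08:00–18:00: 08:00–12:00, 13:30–15:45, 16:00–18:00.
Bob ∩ Yolanda: 08:30–13:00, 13:30–13:45, 14:15–15:45.
Bob ∩ Yolanda ∩ Dilnoza: 08:30–09:45, 10:45–13:00, 13:30–13:45, 14:15–15:45.
Bob ∩ Yolanda ∩ Dilnoza ∩ Noor: 08:30–09:45, 10:45–12:00, 13:30–13:45, 14:15–15:45.
Bob ∩ Yolanda ∩ Dilnoza ∩ Noor ∩ Nikolai: 08:30–09:45, 11:00–11:15, 13:30–13:45, 14:15–15:00, 15:30–15:45.
Bob ∩ Yolanda ∩ Dilnoza ∩ Noor ∩ Nikolai ∩ Jun: 08:30–08:45, 11:00–11:15.
Restricted to 08:45–17:00: 11:00–11:15.
Total common minutes: 15.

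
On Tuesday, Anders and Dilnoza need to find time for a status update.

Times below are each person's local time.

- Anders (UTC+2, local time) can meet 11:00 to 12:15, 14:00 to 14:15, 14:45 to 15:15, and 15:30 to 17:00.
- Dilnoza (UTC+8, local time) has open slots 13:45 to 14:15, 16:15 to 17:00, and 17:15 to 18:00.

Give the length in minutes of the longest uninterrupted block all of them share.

45 minutes

Anders → UTC: 09:00–10:15, 12:00–12:15, 12:45–13:15, 13:30–15:00.
Dilnoza → UTC: 05:45–06:15, 08:15–09:00, 09:15–10:00.
Anders ∩ Dilnoza: 09:15–10:00.
Single common window of 45 minutes.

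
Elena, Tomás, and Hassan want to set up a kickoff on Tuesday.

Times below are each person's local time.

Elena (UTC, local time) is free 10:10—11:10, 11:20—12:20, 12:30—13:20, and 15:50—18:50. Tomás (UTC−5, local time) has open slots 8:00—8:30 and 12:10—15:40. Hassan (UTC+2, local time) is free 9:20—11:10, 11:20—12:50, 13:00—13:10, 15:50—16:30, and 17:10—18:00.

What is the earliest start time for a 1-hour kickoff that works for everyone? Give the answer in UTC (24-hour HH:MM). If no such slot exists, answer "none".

Elena → UTC: 10:10–11:10, 11:20–12:20, 12:30–13:20, 15:50–18:50.
Tomás → UTC: 13:00–13:30, 17:10–20:40.
Hassan → UTC: 07:20–09:10, 09:20–10:50, 11:00–11:10, 13:50–14:30, 15:10–16:00.
Elena ∩ Tomás: 13:00–13:20, 17:10–18:50.
Elena ∩ Tomás ∩ Hassan: (none).
Windows ≥ 60 min: (none).

none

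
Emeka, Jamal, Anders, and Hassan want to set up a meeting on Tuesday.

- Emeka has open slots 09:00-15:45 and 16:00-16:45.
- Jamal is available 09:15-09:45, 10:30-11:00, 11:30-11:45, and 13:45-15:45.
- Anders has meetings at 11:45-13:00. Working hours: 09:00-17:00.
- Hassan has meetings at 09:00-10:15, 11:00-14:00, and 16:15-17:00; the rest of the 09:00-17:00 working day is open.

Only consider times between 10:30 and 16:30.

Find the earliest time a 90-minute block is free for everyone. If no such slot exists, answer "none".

Anders free within 09:00–17:00: 09:00–11:45, 13:00–17:00.
Hassan free within 09:00–17:00: 10:15–11:00, 14:00–16:15.
Emeka ∩ Jamal: 09:15–09:45, 10:30–11:00, 11:30–11:45, 13:45–15:45.
Emeka ∩ Jamal ∩ Anders: 09:15–09:45, 10:30–11:00, 11:30–11:45, 13:45–15:45.
Emeka ∩ Jamal ∩ Anders ∩ Hassan: 10:30–11:00, 14:00–15:45.
Restricted to 10:30–16:30: 10:30–11:00, 14:00–15:45.
Windows ≥ 90 min: 14:00–15:45.
Earliest such window starts at 14:00.

14:00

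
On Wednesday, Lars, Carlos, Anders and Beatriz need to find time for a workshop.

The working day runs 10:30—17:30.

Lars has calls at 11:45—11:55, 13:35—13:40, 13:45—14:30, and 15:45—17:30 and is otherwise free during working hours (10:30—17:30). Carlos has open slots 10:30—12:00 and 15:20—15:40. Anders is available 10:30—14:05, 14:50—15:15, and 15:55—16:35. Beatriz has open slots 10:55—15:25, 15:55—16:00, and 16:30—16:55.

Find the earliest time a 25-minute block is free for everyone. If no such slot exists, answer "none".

10:55

Lars free within 10:30–17:30: 10:30–11:45, 11:55–13:35, 13:40–13:45, 14:30–15:45.
Lars ∩ Carlos: 10:30–11:45, 11:55–12:00, 15:20–15:40.
Lars ∩ Carlos ∩ Anders: 10:30–11:45, 11:55–12:00.
Lars ∩ Carlos ∩ Anders ∩ Beatriz: 10:55–11:45, 11:55–12:00.
Windows ≥ 25 min: 10:55–11:45.
Earliest such window starts at 10:55.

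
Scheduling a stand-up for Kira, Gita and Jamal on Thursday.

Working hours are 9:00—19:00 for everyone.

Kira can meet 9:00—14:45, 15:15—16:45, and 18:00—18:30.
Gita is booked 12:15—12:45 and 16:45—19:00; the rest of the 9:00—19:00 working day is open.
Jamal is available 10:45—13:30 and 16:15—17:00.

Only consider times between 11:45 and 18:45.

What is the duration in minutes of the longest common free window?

Gita free within 09:00–19:00: 09:00–12:15, 12:45–16:45.
Kira ∩ Gita: 09:00–12:15, 12:45–14:45, 15:15–16:45.
Kira ∩ Gita ∩ Jamal: 10:45–12:15, 12:45–13:30, 16:15–16:45.
Restricted to 11:45–18:45: 11:45–12:15, 12:45–13:30, 16:15–16:45.
Common window lengths: 30, 45, 30 min; longest is 45.

45 minutes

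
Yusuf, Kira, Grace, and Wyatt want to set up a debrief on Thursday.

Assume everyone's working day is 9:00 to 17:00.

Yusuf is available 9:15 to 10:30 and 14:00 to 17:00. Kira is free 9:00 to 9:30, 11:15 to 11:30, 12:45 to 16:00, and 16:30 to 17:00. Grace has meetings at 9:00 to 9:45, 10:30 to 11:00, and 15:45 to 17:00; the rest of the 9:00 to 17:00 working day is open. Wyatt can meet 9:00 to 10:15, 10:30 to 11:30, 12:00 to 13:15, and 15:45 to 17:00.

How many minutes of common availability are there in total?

Grace free within 09:00–17:00: 09:45–10:30, 11:00–15:45.
Yusuf ∩ Kira: 09:15–09:30, 14:00–16:00, 16:30–17:00.
Yusuf ∩ Kira ∩ Grace: 14:00–15:45.
Yusuf ∩ Kira ∩ Grace ∩ Wyatt: (none).
Total common minutes: 0.

0 minutes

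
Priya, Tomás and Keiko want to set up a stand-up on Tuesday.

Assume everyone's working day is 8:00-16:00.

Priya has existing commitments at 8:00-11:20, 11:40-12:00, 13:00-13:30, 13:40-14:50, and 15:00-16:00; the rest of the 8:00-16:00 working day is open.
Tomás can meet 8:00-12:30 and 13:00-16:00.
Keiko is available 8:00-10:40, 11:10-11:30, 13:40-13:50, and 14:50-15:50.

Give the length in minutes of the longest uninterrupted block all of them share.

Priya free within 08:00–16:00: 11:20–11:40, 12:00–13:00, 13:30–13:40, 14:50–15:00.
Priya ∩ Tomás: 11:20–11:40, 12:00–12:30, 13:30–13:40, 14:50–15:00.
Priya ∩ Tomás ∩ Keiko: 11:20–11:30, 14:50–15:00.
Common window lengths: 10, 10 min; longest is 10.

10 minutes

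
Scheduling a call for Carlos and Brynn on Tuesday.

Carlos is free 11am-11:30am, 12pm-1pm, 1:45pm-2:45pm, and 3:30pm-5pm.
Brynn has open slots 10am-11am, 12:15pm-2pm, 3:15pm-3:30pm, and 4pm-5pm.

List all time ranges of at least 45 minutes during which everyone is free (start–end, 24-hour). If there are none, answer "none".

12:15–13:00, 16:00–17:00

Carlos ∩ Brynn: 12:15–13:00, 13:45–14:00, 16:00–17:00.
Windows ≥ 45 min: 12:15–13:00, 16:00–17:00.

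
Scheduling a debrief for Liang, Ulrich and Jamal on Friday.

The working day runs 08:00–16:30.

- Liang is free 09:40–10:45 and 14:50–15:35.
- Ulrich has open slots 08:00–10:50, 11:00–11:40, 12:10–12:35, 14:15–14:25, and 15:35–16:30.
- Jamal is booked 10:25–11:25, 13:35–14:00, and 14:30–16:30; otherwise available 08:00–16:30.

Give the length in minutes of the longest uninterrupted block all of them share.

Jamal free within 08:00–16:30: 08:00–10:25, 11:25–13:35, 14:00–14:30.
Liang ∩ Ulrich: 09:40–10:45.
Liang ∩ Ulrich ∩ Jamal: 09:40–10:25.
Single common window of 45 minutes.

45 minutes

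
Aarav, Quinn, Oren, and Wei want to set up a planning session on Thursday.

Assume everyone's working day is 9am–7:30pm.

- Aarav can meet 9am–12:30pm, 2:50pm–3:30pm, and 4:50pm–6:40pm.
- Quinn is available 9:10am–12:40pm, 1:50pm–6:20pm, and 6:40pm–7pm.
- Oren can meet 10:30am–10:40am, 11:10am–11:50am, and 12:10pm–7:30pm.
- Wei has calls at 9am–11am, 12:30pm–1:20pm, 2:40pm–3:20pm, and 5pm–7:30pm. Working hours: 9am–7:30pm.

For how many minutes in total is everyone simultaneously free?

80 minutes

Wei free within 09:00–19:30: 11:00–12:30, 13:20–14:40, 15:20–17:00.
Aarav ∩ Quinn: 09:10–12:30, 14:50–15:30, 16:50–18:20.
Aarav ∩ Quinn ∩ Oren: 10:30–10:40, 11:10–11:50, 12:10–12:30, 14:50–15:30, 16:50–18:20.
Aarav ∩ Quinn ∩ Oren ∩ Wei: 11:10–11:50, 12:10–12:30, 15:20–15:30, 16:50–17:00.
Total common minutes: 40 + 20 + 10 + 10 = 80.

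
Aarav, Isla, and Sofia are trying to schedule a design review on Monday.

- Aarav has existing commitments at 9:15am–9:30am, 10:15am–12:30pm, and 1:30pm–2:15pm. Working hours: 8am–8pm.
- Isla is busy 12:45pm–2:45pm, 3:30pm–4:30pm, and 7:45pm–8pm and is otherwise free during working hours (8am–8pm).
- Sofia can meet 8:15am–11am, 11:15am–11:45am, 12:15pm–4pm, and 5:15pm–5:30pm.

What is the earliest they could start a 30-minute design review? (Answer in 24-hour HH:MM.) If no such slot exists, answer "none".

08:15

Aarav free within 08:00–20:00: 08:00–09:15, 09:30–10:15, 12:30–13:30, 14:15–20:00.
Isla free within 08:00–20:00: 08:00–12:45, 14:45–15:30, 16:30–19:45.
Aarav ∩ Isla: 08:00–09:15, 09:30–10:15, 12:30–12:45, 14:45–15:30, 16:30–19:45.
Aarav ∩ Isla ∩ Sofia: 08:15–09:15, 09:30–10:15, 12:30–12:45, 14:45–15:30, 17:15–17:30.
Windows ≥ 30 min: 08:15–09:15, 09:30–10:15, 14:45–15:30.
Earliest such window starts at 08:15.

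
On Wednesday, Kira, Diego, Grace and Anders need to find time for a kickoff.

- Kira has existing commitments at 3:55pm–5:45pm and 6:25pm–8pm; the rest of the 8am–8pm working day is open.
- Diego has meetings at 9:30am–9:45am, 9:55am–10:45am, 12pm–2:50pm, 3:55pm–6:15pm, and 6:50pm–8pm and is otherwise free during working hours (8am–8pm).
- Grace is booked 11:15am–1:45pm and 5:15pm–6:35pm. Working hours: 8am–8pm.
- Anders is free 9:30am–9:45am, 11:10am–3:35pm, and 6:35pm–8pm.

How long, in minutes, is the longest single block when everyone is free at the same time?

Kira free within 08:00–20:00: 08:00–15:55, 17:45–18:25.
Diego free within 08:00–20:00: 08:00–09:30, 09:45–09:55, 10:45–12:00, 14:50–15:55, 18:15–18:50.
Grace free within 08:00–20:00: 08:00–11:15, 13:45–17:15, 18:35–20:00.
Kira ∩ Diego: 08:00–09:30, 09:45–09:55, 10:45–12:00, 14:50–15:55, 18:15–18:25.
Kira ∩ Diego ∩ Grace: 08:00–09:30, 09:45–09:55, 10:45–11:15, 14:50–15:55.
Kira ∩ Diego ∩ Grace ∩ Anders: 11:10–11:15, 14:50–15:35.
Common window lengths: 5, 45 min; longest is 45.

45 minutes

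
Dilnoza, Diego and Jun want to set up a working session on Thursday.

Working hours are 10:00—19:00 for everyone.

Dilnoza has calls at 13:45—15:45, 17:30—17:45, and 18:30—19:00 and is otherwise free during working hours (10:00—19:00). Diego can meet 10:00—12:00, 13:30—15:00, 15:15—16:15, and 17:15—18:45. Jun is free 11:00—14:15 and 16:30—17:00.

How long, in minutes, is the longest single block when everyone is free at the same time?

60 minutes

Dilnoza free within 10:00–19:00: 10:00–13:45, 15:45–17:30, 17:45–18:30.
Dilnoza ∩ Diego: 10:00–12:00, 13:30–13:45, 15:45–16:15, 17:15–17:30, 17:45–18:30.
Dilnoza ∩ Diego ∩ Jun: 11:00–12:00, 13:30–13:45.
Common window lengths: 60, 15 min; longest is 60.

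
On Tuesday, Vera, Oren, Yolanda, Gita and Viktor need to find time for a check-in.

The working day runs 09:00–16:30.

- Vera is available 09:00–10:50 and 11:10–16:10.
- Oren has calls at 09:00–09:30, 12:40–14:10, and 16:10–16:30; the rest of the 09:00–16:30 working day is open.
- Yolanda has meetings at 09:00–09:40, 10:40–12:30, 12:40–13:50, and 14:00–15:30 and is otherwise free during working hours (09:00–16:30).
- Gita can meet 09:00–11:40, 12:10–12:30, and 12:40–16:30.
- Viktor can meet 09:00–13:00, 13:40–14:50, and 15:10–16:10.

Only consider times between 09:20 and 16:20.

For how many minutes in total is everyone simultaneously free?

Oren free within 09:00–16:30: 09:30–12:40, 14:10–16:10.
Yolanda free within 09:00–16:30: 09:40–10:40, 12:30–12:40, 13:50–14:00, 15:30–16:30.
Vera ∩ Oren: 09:30–10:50, 11:10–12:40, 14:10–16:10.
Vera ∩ Oren ∩ Yolanda: 09:40–10:40, 12:30–12:40, 15:30–16:10.
Vera ∩ Oren ∩ Yolanda ∩ Gita: 09:40–10:40, 15:30–16:10.
Vera ∩ Oren ∩ Yolanda ∩ Gita ∩ Viktor: 09:40–10:40, 15:30–16:10.
Restricted to 09:20–16:20: 09:40–10:40, 15:30–16:10.
Total common minutes: 60 + 40 = 100.

100 minutes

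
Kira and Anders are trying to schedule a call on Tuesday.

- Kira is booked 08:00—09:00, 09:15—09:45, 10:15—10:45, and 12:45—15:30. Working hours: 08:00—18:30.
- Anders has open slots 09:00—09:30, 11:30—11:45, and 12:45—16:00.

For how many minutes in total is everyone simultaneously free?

Kira free within 08:00–18:30: 09:00–09:15, 09:45–10:15, 10:45–12:45, 15:30–18:30.
Kira ∩ Anders: 09:00–09:15, 11:30–11:45, 15:30–16:00.
Total common minutes: 15 + 15 + 30 = 60.

60 minutes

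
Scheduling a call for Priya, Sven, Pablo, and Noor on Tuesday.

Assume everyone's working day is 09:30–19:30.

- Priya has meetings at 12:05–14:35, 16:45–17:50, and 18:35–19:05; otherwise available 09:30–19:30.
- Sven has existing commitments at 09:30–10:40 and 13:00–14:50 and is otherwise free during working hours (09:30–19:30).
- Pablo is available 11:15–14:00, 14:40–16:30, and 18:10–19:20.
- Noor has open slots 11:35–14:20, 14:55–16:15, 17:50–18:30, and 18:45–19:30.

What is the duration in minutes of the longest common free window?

80 minutes

Priya free within 09:30–19:30: 09:30–12:05, 14:35–16:45, 17:50–18:35, 19:05–19:30.
Sven free within 09:30–19:30: 10:40–13:00, 14:50–19:30.
Priya ∩ Sven: 10:40–12:05, 14:50–16:45, 17:50–18:35, 19:05–19:30.
Priya ∩ Sven ∩ Pablo: 11:15–12:05, 14:50–16:30, 18:10–18:35, 19:05–19:20.
Priya ∩ Sven ∩ Pablo ∩ Noor: 11:35–12:05, 14:55–16:15, 18:10–18:30, 19:05–19:20.
Common window lengths: 30, 80, 20, 15 min; longest is 80.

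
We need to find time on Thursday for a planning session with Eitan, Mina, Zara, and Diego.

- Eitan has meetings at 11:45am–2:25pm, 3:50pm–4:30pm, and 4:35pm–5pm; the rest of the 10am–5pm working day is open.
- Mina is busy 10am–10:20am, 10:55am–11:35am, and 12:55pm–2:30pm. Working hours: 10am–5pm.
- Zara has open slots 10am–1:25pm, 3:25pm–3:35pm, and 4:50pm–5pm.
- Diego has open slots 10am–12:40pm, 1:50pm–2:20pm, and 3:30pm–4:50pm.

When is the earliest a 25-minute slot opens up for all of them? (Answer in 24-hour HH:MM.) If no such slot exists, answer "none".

10:20

Eitan free within 10:00–17:00: 10:00–11:45, 14:25–15:50, 16:30–16:35.
Mina free within 10:00–17:00: 10:20–10:55, 11:35–12:55, 14:30–17:00.
Eitan ∩ Mina: 10:20–10:55, 11:35–11:45, 14:30–15:50, 16:30–16:35.
Eitan ∩ Mina ∩ Zara: 10:20–10:55, 11:35–11:45, 15:25–15:35.
Eitan ∩ Mina ∩ Zara ∩ Diego: 10:20–10:55, 11:35–11:45, 15:30–15:35.
Windows ≥ 25 min: 10:20–10:55.
Earliest such window starts at 10:20.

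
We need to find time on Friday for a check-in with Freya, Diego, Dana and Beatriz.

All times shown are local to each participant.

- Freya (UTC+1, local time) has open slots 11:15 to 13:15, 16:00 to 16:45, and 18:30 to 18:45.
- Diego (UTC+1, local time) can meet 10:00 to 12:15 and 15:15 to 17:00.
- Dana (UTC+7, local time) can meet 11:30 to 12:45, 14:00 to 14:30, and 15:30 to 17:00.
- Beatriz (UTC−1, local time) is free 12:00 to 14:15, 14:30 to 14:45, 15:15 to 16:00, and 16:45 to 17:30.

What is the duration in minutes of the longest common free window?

Freya → UTC: 10:15–12:15, 15:00–15:45, 17:30–17:45.
Diego → UTC: 09:00–11:15, 14:15–16:00.
Dana → UTC: 04:30–05:45, 07:00–07:30, 08:30–10:00.
Beatriz → UTC: 13:00–15:15, 15:30–15:45, 16:15–17:00, 17:45–18:30.
Freya ∩ Diego: 10:15–11:15, 15:00–15:45.
Freya ∩ Diego ∩ Dana: (none).
Freya ∩ Diego ∩ Dana ∩ Beatriz: (none).
No common window.

0 minutes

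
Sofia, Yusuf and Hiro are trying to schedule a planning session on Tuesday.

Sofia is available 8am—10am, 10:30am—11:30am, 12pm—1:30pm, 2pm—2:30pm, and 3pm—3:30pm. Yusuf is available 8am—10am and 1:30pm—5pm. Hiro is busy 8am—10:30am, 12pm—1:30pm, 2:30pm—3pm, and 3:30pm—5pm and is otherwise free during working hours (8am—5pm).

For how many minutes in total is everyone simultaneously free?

Hiro free within 08:00–17:00: 10:30–12:00, 13:30–14:30, 15:00–15:30.
Sofia ∩ Yusuf: 08:00–10:00, 14:00–14:30, 15:00–15:30.
Sofia ∩ Yusuf ∩ Hiro: 14:00–14:30, 15:00–15:30.
Total common minutes: 30 + 30 = 60.

60 minutes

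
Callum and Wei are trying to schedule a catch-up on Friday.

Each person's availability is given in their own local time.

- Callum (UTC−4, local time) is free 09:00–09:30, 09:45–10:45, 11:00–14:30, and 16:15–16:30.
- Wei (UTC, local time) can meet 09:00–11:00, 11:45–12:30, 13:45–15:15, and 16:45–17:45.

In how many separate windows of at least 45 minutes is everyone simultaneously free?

2

Callum → UTC: 13:00–13:30, 13:45–14:45, 15:00–18:30, 20:15–20:30.
Wei → UTC: 09:00–11:00, 11:45–12:30, 13:45–15:15, 16:45–17:45.
Callum ∩ Wei: 13:45–14:45, 15:00–15:15, 16:45–17:45.
Windows ≥ 45 min: 13:45–14:45, 16:45–17:45.
That's 2 windows.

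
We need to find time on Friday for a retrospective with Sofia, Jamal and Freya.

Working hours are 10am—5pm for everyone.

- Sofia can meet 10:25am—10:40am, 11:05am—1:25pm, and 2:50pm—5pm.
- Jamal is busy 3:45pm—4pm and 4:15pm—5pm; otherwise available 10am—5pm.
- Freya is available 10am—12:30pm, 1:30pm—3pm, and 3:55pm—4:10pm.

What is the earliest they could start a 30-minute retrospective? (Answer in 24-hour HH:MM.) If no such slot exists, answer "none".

Jamal free within 10:00–17:00: 10:00–15:45, 16:00–16:15.
Sofia ∩ Jamal: 10:25–10:40, 11:05–13:25, 14:50–15:45, 16:00–16:15.
Sofia ∩ Jamal ∩ Freya: 10:25–10:40, 11:05–12:30, 14:50–15:00, 16:00–16:10.
Windows ≥ 30 min: 11:05–12:30.
Earliest such window starts at 11:05.

11:05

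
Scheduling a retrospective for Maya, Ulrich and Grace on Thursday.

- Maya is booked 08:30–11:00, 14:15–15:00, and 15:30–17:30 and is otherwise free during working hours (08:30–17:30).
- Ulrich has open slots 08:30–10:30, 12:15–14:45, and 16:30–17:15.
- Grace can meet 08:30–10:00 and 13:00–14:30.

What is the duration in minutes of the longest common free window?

75 minutes

Maya free within 08:30–17:30: 11:00–14:15, 15:00–15:30.
Maya ∩ Ulrich: 12:15–14:15.
Maya ∩ Ulrich ∩ Grace: 13:00–14:15.
Single common window of 75 minutes.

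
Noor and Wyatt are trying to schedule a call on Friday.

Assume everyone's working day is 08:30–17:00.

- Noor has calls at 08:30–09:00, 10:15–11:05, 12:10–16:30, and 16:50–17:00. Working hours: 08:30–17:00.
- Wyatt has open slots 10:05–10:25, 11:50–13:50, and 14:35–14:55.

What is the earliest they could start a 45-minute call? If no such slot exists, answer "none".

Noor free within 08:30–17:00: 09:00–10:15, 11:05–12:10, 16:30–16:50.
Noor ∩ Wyatt: 10:05–10:15, 11:50–12:10.
Windows ≥ 45 min: (none).

none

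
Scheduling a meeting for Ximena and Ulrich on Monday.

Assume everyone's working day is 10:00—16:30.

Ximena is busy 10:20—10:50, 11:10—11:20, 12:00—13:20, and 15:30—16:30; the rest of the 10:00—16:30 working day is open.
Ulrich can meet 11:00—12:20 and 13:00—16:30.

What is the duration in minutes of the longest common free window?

Ximena free within 10:00–16:30: 10:00–10:20, 10:50–11:10, 11:20–12:00, 13:20–15:30.
Ximena ∩ Ulrich: 11:00–11:10, 11:20–12:00, 13:20–15:30.
Common window lengths: 10, 40, 130 min; longest is 130.

130 minutes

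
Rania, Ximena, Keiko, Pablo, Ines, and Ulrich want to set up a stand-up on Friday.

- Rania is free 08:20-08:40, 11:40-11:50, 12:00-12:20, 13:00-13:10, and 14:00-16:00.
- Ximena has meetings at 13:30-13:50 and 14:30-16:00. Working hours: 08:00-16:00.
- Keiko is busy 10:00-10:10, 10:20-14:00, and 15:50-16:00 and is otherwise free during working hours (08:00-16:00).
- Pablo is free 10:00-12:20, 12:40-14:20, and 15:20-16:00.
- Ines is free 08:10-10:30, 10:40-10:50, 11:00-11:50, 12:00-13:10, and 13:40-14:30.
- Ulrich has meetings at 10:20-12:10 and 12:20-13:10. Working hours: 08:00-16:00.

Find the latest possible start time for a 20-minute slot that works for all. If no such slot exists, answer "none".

Ximena free within 08:00–16:00: 08:00–13:30, 13:50–14:30.
Keiko free within 08:00–16:00: 08:00–10:00, 10:10–10:20, 14:00–15:50.
Ulrich free within 08:00–16:00: 08:00–10:20, 12:10–12:20, 13:10–16:00.
Rania ∩ Ximena: 08:20–08:40, 11:40–11:50, 12:00–12:20, 13:00–13:10, 14:00–14:30.
Rania ∩ Ximena ∩ Keiko: 08:20–08:40, 14:00–14:30.
Rania ∩ Ximena ∩ Keiko ∩ Pablo: 14:00–14:20.
Rania ∩ Ximena ∩ Keiko ∩ Pablo ∩ Ines: 14:00–14:20.
Rania ∩ Ximena ∩ Keiko ∩ Pablo ∩ Ines ∩ Ulrich: 14:00–14:20.
Windows ≥ 20 min: 14:00–14:20.
Latest start in the last window 14:00–14:20 is 14:20 − 20 min = 14:00.

14:00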